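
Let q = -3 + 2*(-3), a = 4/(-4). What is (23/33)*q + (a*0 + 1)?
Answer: -58/11 ≈ -5.2727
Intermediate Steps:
a = -1 (a = 4*(-¼) = -1)
q = -9 (q = -3 - 6 = -9)
(23/33)*q + (a*0 + 1) = (23/33)*(-9) + (-1*0 + 1) = (23*(1/33))*(-9) + (0 + 1) = (23/33)*(-9) + 1 = -69/11 + 1 = -58/11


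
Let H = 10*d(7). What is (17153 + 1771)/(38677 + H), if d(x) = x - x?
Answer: 18924/38677 ≈ 0.48928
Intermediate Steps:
d(x) = 0
H = 0 (H = 10*0 = 0)
(17153 + 1771)/(38677 + H) = (17153 + 1771)/(38677 + 0) = 18924/38677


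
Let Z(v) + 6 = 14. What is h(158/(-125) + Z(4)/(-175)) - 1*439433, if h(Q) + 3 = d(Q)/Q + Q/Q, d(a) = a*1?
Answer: -439434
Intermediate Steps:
Z(v) = 8 (Z(v) = -6 + 14 = 8)
d(a) = a
h(Q) = -1 (h(Q) = -3 + (Q/Q + Q/Q) = -3 + (1 + 1) = -3 + 2 = -1)
h(158/(-125) + Z(4)/(-175)) - 1*439433 = -1 - 1*439433 = -1 - 439433 = -439434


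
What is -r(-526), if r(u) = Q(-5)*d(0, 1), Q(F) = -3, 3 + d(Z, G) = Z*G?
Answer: -9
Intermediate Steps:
d(Z, G) = -3 + G*Z (d(Z, G) = -3 + Z*G = -3 + G*Z)
r(u) = 9 (r(u) = -3*(-3 + 1*0) = -3*(-3 + 0) = -3*(-3) = 9)
-r(-526) = -1*9 = -9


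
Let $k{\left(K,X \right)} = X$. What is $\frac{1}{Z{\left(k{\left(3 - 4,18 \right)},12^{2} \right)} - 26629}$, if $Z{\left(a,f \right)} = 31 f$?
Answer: $- \frac{1}{22165} \approx -4.5116 \cdot 10^{-5}$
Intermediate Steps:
$\frac{1}{Z{\left(k{\left(3 - 4,18 \right)},12^{2} \right)} - 26629} = \frac{1}{31 \cdot 12^{2} - 26629} = \frac{1}{31 \cdot 144 - 26629} = \frac{1}{4464 - 26629} = \frac{1}{-22165} = - \frac{1}{22165}$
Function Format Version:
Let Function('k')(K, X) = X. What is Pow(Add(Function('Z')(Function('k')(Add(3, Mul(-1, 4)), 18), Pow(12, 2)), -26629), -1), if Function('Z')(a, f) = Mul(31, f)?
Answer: Rational(-1, 22165) ≈ -4.5116e-5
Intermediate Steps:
Pow(Add(Function('Z')(Function('k')(Add(3, Mul(-1, 4)), 18), Pow(12, 2)), -26629), -1) = Pow(Add(Mul(31, Pow(12, 2)), -26629), -1) = Pow(Add(Mul(31, 144), -26629), -1) = Pow(Add(4464, -26629), -1) = Pow(-22165, -1) = Rational(-1, 22165)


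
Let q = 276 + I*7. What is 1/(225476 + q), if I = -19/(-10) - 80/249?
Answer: 2490/562149997 ≈ 4.4294e-6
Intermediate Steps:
I = 3931/2490 (I = -19*(-1/10) - 80*1/249 = 19/10 - 80/249 = 3931/2490 ≈ 1.5787)
q = 714757/2490 (q = 276 + (3931/2490)*7 = 276 + 27517/2490 = 714757/2490 ≈ 287.05)
1/(225476 + q) = 1/(225476 + 714757/2490) = 1/(562149997/2490) = 2490/562149997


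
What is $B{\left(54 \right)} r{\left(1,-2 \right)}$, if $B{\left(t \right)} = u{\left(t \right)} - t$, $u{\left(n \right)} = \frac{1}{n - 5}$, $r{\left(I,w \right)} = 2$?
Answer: $- \frac{5290}{49} \approx -107.96$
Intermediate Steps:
$u{\left(n \right)} = \frac{1}{-5 + n}$
$B{\left(t \right)} = \frac{1}{-5 + t} - t$
$B{\left(54 \right)} r{\left(1,-2 \right)} = \frac{1 - 54 \left(-5 + 54\right)}{-5 + 54} \cdot 2 = \frac{1 - 54 \cdot 49}{49} \cdot 2 = \frac{1 - 2646}{49} \cdot 2 = \frac{1}{49} \left(-2645\right) 2 = \left(- \frac{2645}{49}\right) 2 = - \frac{5290}{49}$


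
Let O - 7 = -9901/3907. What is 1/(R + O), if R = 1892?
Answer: 3907/7409492 ≈ 0.00052730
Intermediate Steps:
O = 17448/3907 (O = 7 - 9901/3907 = 17448/3907 ≈ 4.4658)
1/(R + O) = 1/(1892 + 17448/3907) = 1/(7409492/3907) = 3907/7409492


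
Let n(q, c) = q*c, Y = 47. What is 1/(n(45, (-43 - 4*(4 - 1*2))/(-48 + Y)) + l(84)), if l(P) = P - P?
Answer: 1/2295 ≈ 0.00043573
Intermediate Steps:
l(P) = 0
n(q, c) = c*q
1/(n(45, (-43 - 4*(4 - 1*2))/(-48 + Y)) + l(84)) = 1/(((-43 - 4*(4 - 1*2))/(-48 + 47))*45 + 0) = 1/(((-43 - 4*(4 - 2))/(-1))*45 + 0) = 1/(((-43 - 4*2)*(-1))*45 + 0) = 1/(((-43 - 8)*(-1))*45 + 0) = 1/(-51*(-1)*45 + 0) = 1/(51*45 + 0) = 1/(2295 + 0) = 1/2295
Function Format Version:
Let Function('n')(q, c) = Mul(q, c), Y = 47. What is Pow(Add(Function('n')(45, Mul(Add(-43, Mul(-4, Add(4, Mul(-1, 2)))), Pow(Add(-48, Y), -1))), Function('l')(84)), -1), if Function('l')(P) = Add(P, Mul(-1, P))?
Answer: Rational(1, 2295) ≈ 0.00043573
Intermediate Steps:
Function('l')(P) = 0
Function('n')(q, c) = Mul(c, q)
Pow(Add(Function('n')(45, Mul(Add(-43, Mul(-4, Add(4, Mul(-1, 2)))), Pow(Add(-48, Y), -1))), Function('l')(84)), -1) = Pow(Add(Mul(Mul(Add(-43, Mul(-4, Add(4, Mul(-1, 2)))), Pow(Add(-48, 47), -1)), 45), 0), -1) = Pow(Add(Mul(Mul(Add(-43, Mul(-4, Add(4, -2))), Pow(-1, -1)), 45), 0), -1) = Pow(Add(Mul(Mul(Add(-43, Mul(-4, 2)), -1), 45), 0), -1) = Pow(Add(Mul(Mul(Add(-43, -8), -1), 45), 0), -1) = Pow(Add(Mul(Mul(-51, -1), 45), 0), -1) = Pow(Add(Mul(51, 45), 0), -1) = Pow(Add(2295, 0), -1) = Pow(2295, -1) = Rational(1, 2295)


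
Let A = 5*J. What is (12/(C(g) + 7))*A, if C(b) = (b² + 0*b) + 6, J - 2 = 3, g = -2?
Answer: 300/17 ≈ 17.647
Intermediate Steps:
J = 5 (J = 2 + 3 = 5)
C(b) = 6 + b² (C(b) = (b² + 0) + 6 = b² + 6 = 6 + b²)
A = 25 (A = 5*5 = 25)
(12/(C(g) + 7))*A = (12/((6 + (-2)²) + 7))*25 = (12/((6 + 4) + 7))*25 = (12/(10 + 7))*25 = (12/17)*25 = 300/17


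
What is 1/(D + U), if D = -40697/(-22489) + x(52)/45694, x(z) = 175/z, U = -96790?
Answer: -53435843032/5171958543478369 ≈ -1.0332e-5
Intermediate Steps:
D = 96703588911/53435843032 (D = -40697/(-22489) + (175/52)/45694 = -40697*(-1/22489) + (175*(1/52))*(1/45694) = 40697/22489 + (175/52)*(1/45694) = 40697/22489 + 175/2376088 = 96703588911/53435843032 ≈ 1.8097)
1/(D + U) = 1/(96703588911/53435843032 - 96790) = 1/(-5171958543478369/53435843032) = -53435843032/5171958543478369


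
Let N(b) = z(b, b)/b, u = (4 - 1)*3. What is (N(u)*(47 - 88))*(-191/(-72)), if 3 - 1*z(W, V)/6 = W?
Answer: 7831/18 ≈ 435.06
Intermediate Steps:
z(W, V) = 18 - 6*W
u = 9 (u = 3*3 = 9)
N(b) = (18 - 6*b)/b
(N(u)*(47 - 88))*(-191/(-72)) = ((-6 + 18/9)*(47 - 88))*(-191/(-72)) = ((-6 + 18*(⅑))*(-41))*(-191*(-1/72)) = ((-6 + 2)*(-41))*(191/72) = -4*(-41)*(191/72) = 164*(191/72) = 7831/18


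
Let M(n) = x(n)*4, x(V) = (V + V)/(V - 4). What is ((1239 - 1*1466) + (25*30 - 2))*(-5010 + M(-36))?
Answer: -13032294/5 ≈ -2.6065e+6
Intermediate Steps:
x(V) = 2*V/(-4 + V) (x(V) = (2*V)/(-4 + V) = 2*V/(-4 + V))
M(n) = 8*n/(-4 + n) (M(n) = (2*n/(-4 + n))*4 = 8*n/(-4 + n))
((1239 - 1*1466) + (25*30 - 2))*(-5010 + M(-36)) = ((1239 - 1*1466) + (25*30 - 2))*(-5010 + 8*(-36)/(-4 - 36)) = ((1239 - 1466) + (750 - 2))*(-5010 + 8*(-36)/(-40)) = (-227 + 748)*(-5010 + 8*(-36)*(-1/40)) = 521*(-5010 + 36/5) = 521*(-25014/5) = -13032294/5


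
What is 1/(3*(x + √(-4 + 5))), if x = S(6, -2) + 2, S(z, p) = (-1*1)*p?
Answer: 1/15 ≈ 0.066667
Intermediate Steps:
S(z, p) = -p
x = 4 (x = -1*(-2) + 2 = 2 + 2 = 4)
1/(3*(x + √(-4 + 5))) = 1/(3*(4 + √(-4 + 5))) = 1/(3*(4 + √1)) = 1/(3*(4 + 1)) = 1/(3*5) = 1/15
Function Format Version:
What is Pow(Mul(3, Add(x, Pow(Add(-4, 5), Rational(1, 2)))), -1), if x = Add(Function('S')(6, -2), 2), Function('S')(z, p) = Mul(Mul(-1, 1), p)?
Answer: Rational(1, 15) ≈ 0.066667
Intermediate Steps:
Function('S')(z, p) = Mul(-1, p)
x = 4 (x = Add(Mul(-1, -2), 2) = Add(2, 2) = 4)
Pow(Mul(3, Add(x, Pow(Add(-4, 5), Rational(1, 2)))), -1) = Pow(Mul(3, Add(4, Pow(Add(-4, 5), Rational(1, 2)))), -1) = Pow(Mul(3, Add(4, Pow(1, Rational(1, 2)))), -1) = Pow(Mul(3, Add(4, 1)), -1) = Pow(Mul(3, 5), -1) = Pow(15, -1) = Rational(1, 15)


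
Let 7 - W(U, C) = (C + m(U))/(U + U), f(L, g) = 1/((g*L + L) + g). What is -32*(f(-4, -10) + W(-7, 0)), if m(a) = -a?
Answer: -3136/13 ≈ -241.23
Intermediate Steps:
f(L, g) = 1/(L + g + L*g) (f(L, g) = 1/((L*g + L) + g) = 1/((L + L*g) + g) = 1/(L + g + L*g))
W(U, C) = 7 - (C - U)/(2*U) (W(U, C) = 7 - (C - U)/(U + U) = 7 - (C - U)/(2*U))
-32*(f(-4, -10) + W(-7, 0)) = -32*(1/(-4 - 10 - 4*(-10)) + (½)*(-1*0 + 15*(-7))/(-7)) = -32*(1/(-4 - 10 + 40) + (½)*(-⅐)*(0 - 105)) = -32*(1/26 + (½)*(-⅐)*(-105)) = -32*(1/26 + 15/2) = -32*98/13 = -3136/13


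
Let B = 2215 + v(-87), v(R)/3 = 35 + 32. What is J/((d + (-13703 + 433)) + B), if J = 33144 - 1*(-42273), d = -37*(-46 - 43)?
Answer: -75417/7561 ≈ -9.9745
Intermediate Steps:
d = 3293 (d = -37*(-89) = 3293)
J = 75417 (J = 33144 + 42273 = 75417)
v(R) = 201 (v(R) = 3*(35 + 32) = 3*67 = 201)
B = 2416 (B = 2215 + 201 = 2416)
J/((d + (-13703 + 433)) + B) = 75417/((3293 + (-13703 + 433)) + 2416) = 75417/((3293 - 13270) + 2416) = 75417/(-9977 + 2416) = 75417/(-7561) = 75417*(-1/7561) = -75417/7561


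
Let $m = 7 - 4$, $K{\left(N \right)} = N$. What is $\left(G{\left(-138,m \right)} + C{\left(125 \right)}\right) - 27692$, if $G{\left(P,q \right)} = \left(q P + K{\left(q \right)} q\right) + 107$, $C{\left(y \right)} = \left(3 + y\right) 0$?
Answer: $-27990$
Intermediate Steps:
$C{\left(y \right)} = 0$
$m = 3$ ($m = 7 - 4 = 3$)
$G{\left(P,q \right)} = 107 + q^{2} + P q$ ($G{\left(P,q \right)} = \left(q P + q q\right) + 107 = \left(P q + q^{2}\right) + 107 = \left(q^{2} + P q\right) + 107 = 107 + q^{2} + P q$)
$\left(G{\left(-138,m \right)} + C{\left(125 \right)}\right) - 27692 = \left(\left(107 + 3^{2} - 414\right) + 0\right) - 27692 = \left(\left(107 + 9 - 414\right) + 0\right) - 27692 = \left(-298 + 0\right) - 27692 = -298 - 27692 = -27990$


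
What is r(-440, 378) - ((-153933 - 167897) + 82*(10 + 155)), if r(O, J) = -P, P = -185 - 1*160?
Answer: 308645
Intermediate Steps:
P = -345 (P = -185 - 160 = -345)
r(O, J) = 345 (r(O, J) = -1*(-345) = 345)
r(-440, 378) - ((-153933 - 167897) + 82*(10 + 155)) = 345 - ((-153933 - 167897) + 82*(10 + 155)) = 345 - (-321830 + 82*165) = 345 - (-321830 + 13530) = 345 - 1*(-308300) = 345 + 308300 = 308645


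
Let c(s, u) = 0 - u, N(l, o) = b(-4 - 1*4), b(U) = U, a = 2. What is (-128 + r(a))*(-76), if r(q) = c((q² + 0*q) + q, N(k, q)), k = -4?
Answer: 9120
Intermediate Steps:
N(l, o) = -8 (N(l, o) = -4 - 1*4 = -4 - 4 = -8)
c(s, u) = -u
r(q) = 8 (r(q) = -1*(-8) = 8)
(-128 + r(a))*(-76) = (-128 + 8)*(-76) = -120*(-76) = 9120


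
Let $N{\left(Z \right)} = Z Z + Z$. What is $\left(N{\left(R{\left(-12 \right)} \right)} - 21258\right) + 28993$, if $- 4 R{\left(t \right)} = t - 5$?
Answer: $\frac{124117}{16} \approx 7757.3$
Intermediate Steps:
$R{\left(t \right)} = \frac{5}{4} - \frac{t}{4}$ ($R{\left(t \right)} = - \frac{t - 5}{4} = - \frac{-5 + t}{4} = \frac{5}{4} - \frac{t}{4}$)
$N{\left(Z \right)} = Z + Z^{2}$ ($N{\left(Z \right)} = Z^{2} + Z = Z + Z^{2}$)
$\left(N{\left(R{\left(-12 \right)} \right)} - 21258\right) + 28993 = \left(\left(\frac{5}{4} - -3\right) \left(1 + \left(\frac{5}{4} - -3\right)\right) - 21258\right) + 28993 = \left(\left(\frac{5}{4} + 3\right) \left(1 + \left(\frac{5}{4} + 3\right)\right) - 21258\right) + 28993 = \left(\frac{17 \left(1 + \frac{17}{4}\right)}{4} - 21258\right) + 28993 = \left(\frac{17}{4} \cdot \frac{21}{4} - 21258\right) + 28993 = \left(\frac{357}{16} - 21258\right) + 28993 = - \frac{339771}{16} + 28993 = \frac{124117}{16}$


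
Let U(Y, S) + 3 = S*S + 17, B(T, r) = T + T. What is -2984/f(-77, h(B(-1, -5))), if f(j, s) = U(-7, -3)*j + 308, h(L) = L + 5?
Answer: 2984/1463 ≈ 2.0396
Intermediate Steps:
B(T, r) = 2*T
h(L) = 5 + L
U(Y, S) = 14 + S**2 (U(Y, S) = -3 + (S*S + 17) = -3 + (S**2 + 17) = -3 + (17 + S**2) = 14 + S**2)
f(j, s) = 308 + 23*j (f(j, s) = (14 + (-3)**2)*j + 308 = (14 + 9)*j + 308 = 23*j + 308 = 308 + 23*j)
-2984/f(-77, h(B(-1, -5))) = -2984/(308 + 23*(-77)) = -2984/(308 - 1771) = -2984/(-1463) = -2984*(-1/1463) = 2984/1463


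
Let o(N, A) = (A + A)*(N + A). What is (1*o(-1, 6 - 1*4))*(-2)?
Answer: -8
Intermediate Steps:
o(N, A) = 2*A*(A + N) (o(N, A) = (2*A)*(A + N) = 2*A*(A + N))
(1*o(-1, 6 - 1*4))*(-2) = (1*(2*(6 - 1*4)*((6 - 1*4) - 1)))*(-2) = (1*(2*(6 - 4)*((6 - 4) - 1)))*(-2) = (1*(2*2*(2 - 1)))*(-2) = (1*(2*2*1))*(-2) = (1*4)*(-2) = 4*(-2) = -8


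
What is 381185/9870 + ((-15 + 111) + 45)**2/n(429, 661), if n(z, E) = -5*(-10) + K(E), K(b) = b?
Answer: 1483327/22278 ≈ 66.583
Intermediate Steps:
n(z, E) = 50 + E (n(z, E) = -5*(-10) + E = 50 + E)
381185/9870 + ((-15 + 111) + 45)**2/n(429, 661) = 381185/9870 + ((-15 + 111) + 45)**2/(50 + 661) = 381185*(1/9870) + (96 + 45)**2/711 = 10891/282 + 141**2*(1/711) = 10891/282 + 19881*(1/711) = 10891/282 + 2209/79 = 1483327/22278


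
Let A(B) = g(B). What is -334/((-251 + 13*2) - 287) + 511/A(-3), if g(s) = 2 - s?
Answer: 131651/1280 ≈ 102.85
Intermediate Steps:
A(B) = 2 - B
-334/((-251 + 13*2) - 287) + 511/A(-3) = -334/((-251 + 13*2) - 287) + 511/(2 - 1*(-3)) = -334/((-251 + 26) - 287) + 511/(2 + 3) = -334/(-225 - 287) + 511/5 = -334/(-512) + 511*(⅕) = -334*(-1/512) + 511/5 = 167/256 + 511/5 = 131651/1280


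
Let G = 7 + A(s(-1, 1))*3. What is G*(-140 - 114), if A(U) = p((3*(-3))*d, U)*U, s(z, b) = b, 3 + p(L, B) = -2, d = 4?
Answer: 2032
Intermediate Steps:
p(L, B) = -5 (p(L, B) = -3 - 2 = -5)
A(U) = -5*U
G = -8 (G = 7 - 5*1*3 = 7 - 5*3 = 7 - 15 = -8)
G*(-140 - 114) = -8*(-140 - 114) = -8*(-254) = 2032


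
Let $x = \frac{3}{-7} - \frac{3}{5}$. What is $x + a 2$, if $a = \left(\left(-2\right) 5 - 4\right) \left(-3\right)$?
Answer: $\frac{2904}{35} \approx 82.971$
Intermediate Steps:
$x = - \frac{36}{35}$ ($x = 3 \left(- \frac{1}{7}\right) - \frac{3}{5} = - \frac{3}{7} - \frac{3}{5} = - \frac{36}{35} \approx -1.0286$)
$a = 42$ ($a = \left(-10 - 4\right) \left(-3\right) = \left(-14\right) \left(-3\right) = 42$)
$x + a 2 = - \frac{36}{35} + 42 \cdot 2 = - \frac{36}{35} + 84 = \frac{2904}{35}$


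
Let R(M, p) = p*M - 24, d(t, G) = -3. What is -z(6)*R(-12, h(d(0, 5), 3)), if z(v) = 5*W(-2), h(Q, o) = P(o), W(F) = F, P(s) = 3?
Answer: -600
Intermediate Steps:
h(Q, o) = 3
z(v) = -10 (z(v) = 5*(-2) = -10)
R(M, p) = -24 + M*p (R(M, p) = M*p - 24 = -24 + M*p)
-z(6)*R(-12, h(d(0, 5), 3)) = -(-10)*(-24 - 12*3) = -(-10)*(-24 - 36) = -(-10)*(-60) = -1*600 = -600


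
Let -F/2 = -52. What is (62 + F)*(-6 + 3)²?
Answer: 1494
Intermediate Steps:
F = 104 (F = -2*(-52) = 104)
(62 + F)*(-6 + 3)² = (62 + 104)*(-6 + 3)² = 166*(-3)² = 166*9 = 1494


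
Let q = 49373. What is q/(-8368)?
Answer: -49373/8368 ≈ -5.9002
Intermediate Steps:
q/(-8368) = 49373/(-8368) = 49373*(-1/8368) = -49373/8368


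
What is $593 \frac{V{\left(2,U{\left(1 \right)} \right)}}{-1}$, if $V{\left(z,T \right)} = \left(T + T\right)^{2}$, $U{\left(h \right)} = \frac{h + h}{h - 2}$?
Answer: $-9488$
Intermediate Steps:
$U{\left(h \right)} = \frac{2 h}{-2 + h}$
$V{\left(z,T \right)} = 4 T^{2}$ ($V{\left(z,T \right)} = \left(2 T\right)^{2} = 4 T^{2}$)
$593 \frac{V{\left(2,U{\left(1 \right)} \right)}}{-1} = 593 \frac{4 \left(2 \cdot 1 \frac{1}{-2 + 1}\right)^{2}}{-1} = 593 \cdot 4 \left(2 \cdot 1 \frac{1}{-1}\right)^{2} \left(-1\right) = 593 \cdot 4 \left(2 \cdot 1 \left(-1\right)\right)^{2} \left(-1\right) = 593 \cdot 4 \left(-2\right)^{2} \left(-1\right) = 593 \cdot 4 \cdot 4 \left(-1\right) = 593 \cdot 16 \left(-1\right) = 593 \left(-16\right) = -9488$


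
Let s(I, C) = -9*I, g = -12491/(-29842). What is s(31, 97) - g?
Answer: -8338409/29842 ≈ -279.42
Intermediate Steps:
g = 12491/29842 (g = -12491*(-1/29842) = 12491/29842 ≈ 0.41857)
s(31, 97) - g = -9*31 - 1*12491/29842 = -279 - 12491/29842 = -8338409/29842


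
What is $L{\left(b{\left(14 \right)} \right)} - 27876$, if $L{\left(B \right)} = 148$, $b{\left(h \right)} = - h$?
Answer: $-27728$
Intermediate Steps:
$L{\left(b{\left(14 \right)} \right)} - 27876 = 148 - 27876 = -27728$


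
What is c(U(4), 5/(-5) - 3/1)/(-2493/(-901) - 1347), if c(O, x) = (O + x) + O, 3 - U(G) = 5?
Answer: 3604/605577 ≈ 0.0059513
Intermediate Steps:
U(G) = -2 (U(G) = 3 - 1*5 = 3 - 5 = -2)
c(O, x) = x + 2*O
c(U(4), 5/(-5) - 3/1)/(-2493/(-901) - 1347) = ((5/(-5) - 3/1) + 2*(-2))/(-2493/(-901) - 1347) = ((5*(-1/5) - 3*1) - 4)/(-2493*(-1/901) - 1347) = ((-1 - 3) - 4)/(2493/901 - 1347) = (-4 - 4)/(-1211154/901) = -901/1211154*(-8) = 3604/605577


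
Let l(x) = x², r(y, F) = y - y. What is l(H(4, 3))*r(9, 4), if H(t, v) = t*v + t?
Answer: 0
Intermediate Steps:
r(y, F) = 0
H(t, v) = t + t*v
l(H(4, 3))*r(9, 4) = (4*(1 + 3))²*0 = (4*4)²*0 = 16²*0 = 256*0 = 0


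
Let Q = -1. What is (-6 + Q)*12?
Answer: -84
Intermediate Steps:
(-6 + Q)*12 = (-6 - 1)*12 = -7*12 = -84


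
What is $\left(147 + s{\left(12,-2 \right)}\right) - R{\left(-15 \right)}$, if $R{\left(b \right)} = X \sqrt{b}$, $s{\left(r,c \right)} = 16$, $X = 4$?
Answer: $163 - 4 i \sqrt{15} \approx 163.0 - 15.492 i$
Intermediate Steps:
$R{\left(b \right)} = 4 \sqrt{b}$
$\left(147 + s{\left(12,-2 \right)}\right) - R{\left(-15 \right)} = \left(147 + 16\right) - 4 \sqrt{-15} = 163 - 4 i \sqrt{15}$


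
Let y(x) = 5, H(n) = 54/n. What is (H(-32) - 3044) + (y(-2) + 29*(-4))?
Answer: -50507/16 ≈ -3156.7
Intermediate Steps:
(H(-32) - 3044) + (y(-2) + 29*(-4)) = (54/(-32) - 3044) + (5 + 29*(-4)) = (54*(-1/32) - 3044) + (5 - 116) = (-27/16 - 3044) - 111 = -48731/16 - 111 = -50507/16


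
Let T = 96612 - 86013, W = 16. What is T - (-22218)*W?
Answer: 366087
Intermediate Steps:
T = 10599
T - (-22218)*W = 10599 - (-22218)*16 = 10599 - 1*(-355488) = 10599 + 355488 = 366087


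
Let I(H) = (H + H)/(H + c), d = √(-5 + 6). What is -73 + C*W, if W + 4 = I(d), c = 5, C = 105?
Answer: -458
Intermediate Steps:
d = 1 (d = √1 = 1)
I(H) = 2*H/(5 + H) (I(H) = (H + H)/(H + 5) = (2*H)/(5 + H) = 2*H/(5 + H))
W = -11/3 (W = -4 + 2*1/(5 + 1) = -4 + 2*1/6 = -4 + 2*1*(⅙) = -4 + ⅓ = -11/3 ≈ -3.6667)
-73 + C*W = -73 + 105*(-11/3) = -73 - 385 = -458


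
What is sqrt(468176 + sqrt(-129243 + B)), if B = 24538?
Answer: sqrt(468176 + I*sqrt(104705)) ≈ 684.23 + 0.236*I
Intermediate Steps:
sqrt(468176 + sqrt(-129243 + B)) = sqrt(468176 + sqrt(-129243 + 24538)) = sqrt(468176 + sqrt(-104705)) = sqrt(468176 + I*sqrt(104705))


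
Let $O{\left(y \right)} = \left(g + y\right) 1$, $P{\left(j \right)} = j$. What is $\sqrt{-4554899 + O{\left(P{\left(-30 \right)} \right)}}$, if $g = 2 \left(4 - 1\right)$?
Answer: $i \sqrt{4554923} \approx 2134.2 i$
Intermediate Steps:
$g = 6$ ($g = 2 \cdot 3 = 6$)
$O{\left(y \right)} = 6 + y$ ($O{\left(y \right)} = \left(6 + y\right) 1 = 6 + y$)
$\sqrt{-4554899 + O{\left(P{\left(-30 \right)} \right)}} = \sqrt{-4554899 + \left(6 - 30\right)} = \sqrt{-4554899 - 24} = \sqrt{-4554923} = i \sqrt{4554923}$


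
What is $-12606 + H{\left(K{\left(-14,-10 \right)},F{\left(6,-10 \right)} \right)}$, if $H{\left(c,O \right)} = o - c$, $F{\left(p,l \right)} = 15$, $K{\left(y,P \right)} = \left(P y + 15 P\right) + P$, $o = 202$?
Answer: $-12384$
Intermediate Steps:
$K{\left(y,P \right)} = 16 P + P y$ ($K{\left(y,P \right)} = \left(15 P + P y\right) + P = 16 P + P y$)
$H{\left(c,O \right)} = 202 - c$
$-12606 + H{\left(K{\left(-14,-10 \right)},F{\left(6,-10 \right)} \right)} = -12606 + \left(202 - - 10 \left(16 - 14\right)\right) = -12606 + \left(202 - \left(-10\right) 2\right) = -12606 + \left(202 - -20\right) = -12606 + \left(202 + 20\right) = -12606 + 222 = -12384$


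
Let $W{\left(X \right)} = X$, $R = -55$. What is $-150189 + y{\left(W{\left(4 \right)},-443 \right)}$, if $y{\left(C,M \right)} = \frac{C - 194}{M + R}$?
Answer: $- \frac{37396966}{249} \approx -1.5019 \cdot 10^{5}$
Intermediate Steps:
$y{\left(C,M \right)} = \frac{-194 + C}{-55 + M}$ ($y{\left(C,M \right)} = \frac{C - 194}{M - 55} = \frac{-194 + C}{-55 + M}$)
$-150189 + y{\left(W{\left(4 \right)},-443 \right)} = -150189 + \frac{-194 + 4}{-55 - 443} = -150189 + \frac{1}{-498} \left(-190\right) = -150189 - - \frac{95}{249} = -150189 + \frac{95}{249} = - \frac{37396966}{249}$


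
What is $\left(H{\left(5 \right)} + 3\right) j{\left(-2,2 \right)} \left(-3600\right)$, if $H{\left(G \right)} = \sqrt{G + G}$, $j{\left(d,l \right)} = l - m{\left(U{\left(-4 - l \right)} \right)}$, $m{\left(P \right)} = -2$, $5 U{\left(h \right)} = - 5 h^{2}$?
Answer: $-43200 - 14400 \sqrt{10} \approx -88737.0$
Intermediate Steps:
$U{\left(h \right)} = - h^{2}$ ($U{\left(h \right)} = \frac{\left(-5\right) h^{2}}{5} = - h^{2}$)
$j{\left(d,l \right)} = 2 + l$ ($j{\left(d,l \right)} = l - -2 = l + 2 = 2 + l$)
$H{\left(G \right)} = \sqrt{2} \sqrt{G}$ ($H{\left(G \right)} = \sqrt{2 G} = \sqrt{2} \sqrt{G}$)
$\left(H{\left(5 \right)} + 3\right) j{\left(-2,2 \right)} \left(-3600\right) = \left(\sqrt{2} \sqrt{5} + 3\right) \left(2 + 2\right) \left(-3600\right) = \left(\sqrt{10} + 3\right) 4 \left(-3600\right) = \left(3 + \sqrt{10}\right) 4 \left(-3600\right) = \left(12 + 4 \sqrt{10}\right) \left(-3600\right) = -43200 - 14400 \sqrt{10}$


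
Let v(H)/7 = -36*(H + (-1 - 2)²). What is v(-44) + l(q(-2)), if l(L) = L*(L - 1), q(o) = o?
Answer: 8826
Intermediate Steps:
l(L) = L*(-1 + L)
v(H) = -2268 - 252*H (v(H) = 7*(-36*(H + (-1 - 2)²)) = 7*(-36*(H + (-3)²)) = 7*(-36*(H + 9)) = 7*(-36*(9 + H)) = 7*(-324 - 36*H) = -2268 - 252*H)
v(-44) + l(q(-2)) = (-2268 - 252*(-44)) - 2*(-1 - 2) = (-2268 + 11088) - 2*(-3) = 8820 + 6 = 8826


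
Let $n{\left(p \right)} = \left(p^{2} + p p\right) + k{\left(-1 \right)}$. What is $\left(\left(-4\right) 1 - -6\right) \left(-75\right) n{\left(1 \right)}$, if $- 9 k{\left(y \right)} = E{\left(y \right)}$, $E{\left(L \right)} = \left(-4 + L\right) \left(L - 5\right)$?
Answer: $200$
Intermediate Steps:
$E{\left(L \right)} = \left(-5 + L\right) \left(-4 + L\right)$ ($E{\left(L \right)} = \left(-4 + L\right) \left(-5 + L\right) = \left(-5 + L\right) \left(-4 + L\right)$)
$k{\left(y \right)} = - \frac{20}{9} + y - \frac{y^{2}}{9}$ ($k{\left(y \right)} = - \frac{20 + y^{2} - 9 y}{9} = - \frac{20}{9} + y - \frac{y^{2}}{9}$)
$n{\left(p \right)} = - \frac{10}{3} + 2 p^{2}$ ($n{\left(p \right)} = \left(p^{2} + p p\right) - \left(\frac{29}{9} + \frac{1}{9}\right) = \left(p^{2} + p^{2}\right) - \frac{10}{3} = 2 p^{2} - \frac{10}{3} = - \frac{10}{3} + 2 p^{2}$)
$\left(\left(-4\right) 1 - -6\right) \left(-75\right) n{\left(1 \right)} = \left(\left(-4\right) 1 - -6\right) \left(-75\right) \left(- \frac{10}{3} + 2 \cdot 1^{2}\right) = \left(-4 + 6\right) \left(-75\right) \left(- \frac{10}{3} + 2 \cdot 1\right) = 2 \left(-75\right) \left(- \frac{10}{3} + 2\right) = \left(-150\right) \left(- \frac{4}{3}\right) = 200$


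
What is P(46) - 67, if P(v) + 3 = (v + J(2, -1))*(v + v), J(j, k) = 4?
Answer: 4530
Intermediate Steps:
P(v) = -3 + 2*v*(4 + v) (P(v) = -3 + (v + 4)*(v + v) = -3 + (4 + v)*(2*v) = -3 + 2*v*(4 + v))
P(46) - 67 = (-3 + 2*46**2 + 8*46) - 67 = (-3 + 2*2116 + 368) - 67 = (-3 + 4232 + 368) - 67 = 4597 - 67 = 4530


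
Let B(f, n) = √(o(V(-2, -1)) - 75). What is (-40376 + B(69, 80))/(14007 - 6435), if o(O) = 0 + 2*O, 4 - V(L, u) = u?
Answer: -10094/1893 + I*√65/7572 ≈ -5.3323 + 0.0010647*I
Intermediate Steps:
V(L, u) = 4 - u
o(O) = 2*O
B(f, n) = I*√65 (B(f, n) = √(2*(4 - 1*(-1)) - 75) = √(2*(4 + 1) - 75) = √(2*5 - 75) = √(10 - 75) = √(-65) = I*√65)
(-40376 + B(69, 80))/(14007 - 6435) = (-40376 + I*√65)/(14007 - 6435) = (-40376 + I*√65)/7572 = (-40376 + I*√65)*(1/7572) = -10094/1893 + I*√65/7572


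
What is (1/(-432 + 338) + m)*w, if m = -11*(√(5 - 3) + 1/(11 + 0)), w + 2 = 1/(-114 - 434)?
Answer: 104215/51512 + 12067*√2/548 ≈ 33.164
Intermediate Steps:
w = -1097/548 (w = -2 + 1/(-114 - 434) = -2 + 1/(-548) = -2 - 1/548 = -1097/548 ≈ -2.0018)
m = -1 - 11*√2 (m = -11*(√2 + 1/11) = -11*(1/11 + √2) = -1 - 11*√2 ≈ -16.556)
(1/(-432 + 338) + m)*w = (1/(-432 + 338) + (-1 - 11*√2))*(-1097/548) = (1/(-94) + (-1 - 11*√2))*(-1097/548) = (-1/94 + (-1 - 11*√2))*(-1097/548) = (-95/94 - 11*√2)*(-1097/548) = 104215/51512 + 12067*√2/548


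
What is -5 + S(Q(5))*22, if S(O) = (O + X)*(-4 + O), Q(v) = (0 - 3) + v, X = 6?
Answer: -357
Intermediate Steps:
Q(v) = -3 + v
S(O) = (-4 + O)*(6 + O) (S(O) = (O + 6)*(-4 + O) = (6 + O)*(-4 + O) = (-4 + O)*(6 + O))
-5 + S(Q(5))*22 = -5 + (-24 + (-3 + 5)**2 + 2*(-3 + 5))*22 = -5 + (-24 + 2**2 + 2*2)*22 = -5 + (-24 + 4 + 4)*22 = -5 - 16*22 = -5 - 352 = -357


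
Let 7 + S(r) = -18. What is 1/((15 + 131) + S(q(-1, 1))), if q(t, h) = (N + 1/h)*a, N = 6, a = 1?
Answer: 1/121 ≈ 0.0082645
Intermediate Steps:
q(t, h) = 6 + 1/h (q(t, h) = (6 + 1/h)*1 = 6 + 1/h)
S(r) = -25 (S(r) = -7 - 18 = -25)
1/((15 + 131) + S(q(-1, 1))) = 1/((15 + 131) - 25) = 1/(146 - 25) = 1/121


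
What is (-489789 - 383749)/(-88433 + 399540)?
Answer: -873538/311107 ≈ -2.8078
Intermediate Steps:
(-489789 - 383749)/(-88433 + 399540) = -873538/311107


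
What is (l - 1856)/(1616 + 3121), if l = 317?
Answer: -513/1579 ≈ -0.32489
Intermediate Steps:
(l - 1856)/(1616 + 3121) = (317 - 1856)/(1616 + 3121) = -1539/4737 = -1539*1/4737 = -513/1579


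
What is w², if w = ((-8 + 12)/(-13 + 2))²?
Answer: 256/14641 ≈ 0.017485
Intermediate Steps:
w = 16/121 (w = (4/(-11))² = (4*(-1/11))² = (-4/11)² = 16/121 ≈ 0.13223)
w² = (16/121)² = 256/14641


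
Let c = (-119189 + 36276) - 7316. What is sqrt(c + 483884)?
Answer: sqrt(393655) ≈ 627.42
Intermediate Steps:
c = -90229 (c = -82913 - 7316 = -90229)
sqrt(c + 483884) = sqrt(-90229 + 483884) = sqrt(393655)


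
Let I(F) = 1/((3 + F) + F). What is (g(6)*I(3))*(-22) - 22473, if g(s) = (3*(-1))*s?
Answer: -22429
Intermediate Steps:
I(F) = 1/(3 + 2*F)
g(s) = -3*s
(g(6)*I(3))*(-22) - 22473 = ((-3*6)/(3 + 2*3))*(-22) - 22473 = -18/(3 + 6)*(-22) - 22473 = -18/9*(-22) - 22473 = -18*1/9*(-22) - 22473 = -2*(-22) - 22473 = 44 - 22473 = -22429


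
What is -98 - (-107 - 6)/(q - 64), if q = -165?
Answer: -22555/229 ≈ -98.493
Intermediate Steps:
-98 - (-107 - 6)/(q - 64) = -98 - (-107 - 6)/(-165 - 64) = -98 - (-113)/(-229) = -98 - (-113)*(-1)/229 = -98 - 1*113/229 = -98 - 113/229 = -22555/229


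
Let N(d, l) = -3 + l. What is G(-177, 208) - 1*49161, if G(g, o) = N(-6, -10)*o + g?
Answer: -52042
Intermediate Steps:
G(g, o) = g - 13*o (G(g, o) = (-3 - 10)*o + g = -13*o + g = g - 13*o)
G(-177, 208) - 1*49161 = (-177 - 13*208) - 1*49161 = (-177 - 2704) - 49161 = -2881 - 49161 = -52042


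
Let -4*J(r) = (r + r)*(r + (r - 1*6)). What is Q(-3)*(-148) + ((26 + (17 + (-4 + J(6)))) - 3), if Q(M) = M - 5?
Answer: 1202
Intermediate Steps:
J(r) = -r*(-6 + 2*r)/2 (J(r) = -(r + r)*(r + (r - 1*6))/4 = -2*r*(r + (r - 6))/4 = -2*r*(r + (-6 + r))/4 = -2*r*(-6 + 2*r)/4 = -r*(-6 + 2*r)/2)
Q(M) = -5 + M
Q(-3)*(-148) + ((26 + (17 + (-4 + J(6)))) - 3) = (-5 - 3)*(-148) + ((26 + (17 + (-4 + 6*(3 - 1*6)))) - 3) = -8*(-148) + ((26 + (17 + (-4 + 6*(3 - 6)))) - 3) = 1184 + ((26 + (17 + (-4 + 6*(-3)))) - 3) = 1184 + ((26 + (17 + (-4 - 18))) - 3) = 1184 + ((26 + (17 - 22)) - 3) = 1184 + ((26 - 5) - 3) = 1184 + (21 - 3) = 1184 + 18 = 1202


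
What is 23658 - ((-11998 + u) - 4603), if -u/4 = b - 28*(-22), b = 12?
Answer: 42771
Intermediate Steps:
u = -2512 (u = -4*(12 - 28*(-22)) = -4*(12 + 616) = -4*628 = -2512)
23658 - ((-11998 + u) - 4603) = 23658 - ((-11998 - 2512) - 4603) = 23658 - (-14510 - 4603) = 23658 - 1*(-19113) = 23658 + 19113 = 42771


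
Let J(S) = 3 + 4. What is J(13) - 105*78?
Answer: -8183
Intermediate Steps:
J(S) = 7
J(13) - 105*78 = 7 - 105*78 = 7 - 8190 = -8183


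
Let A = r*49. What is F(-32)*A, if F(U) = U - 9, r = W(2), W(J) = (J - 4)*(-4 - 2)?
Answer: -24108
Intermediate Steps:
W(J) = 24 - 6*J (W(J) = (-4 + J)*(-6) = 24 - 6*J)
r = 12 (r = 24 - 6*2 = 24 - 12 = 12)
F(U) = -9 + U
A = 588 (A = 12*49 = 588)
F(-32)*A = (-9 - 32)*588 = -41*588 = -24108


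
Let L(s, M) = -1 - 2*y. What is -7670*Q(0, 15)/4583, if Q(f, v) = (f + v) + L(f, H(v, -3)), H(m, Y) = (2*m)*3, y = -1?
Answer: -122720/4583 ≈ -26.777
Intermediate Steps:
H(m, Y) = 6*m
L(s, M) = 1 (L(s, M) = -1 - 2*(-1) = -1 + 2 = 1)
Q(f, v) = 1 + f + v (Q(f, v) = (f + v) + 1 = 1 + f + v)
-7670*Q(0, 15)/4583 = -7670/(4583/(1 + 0 + 15)) = -7670/(4583/16) = -7670/(4583*(1/16)) = -7670/4583/16 = -7670*16/4583 = -122720/4583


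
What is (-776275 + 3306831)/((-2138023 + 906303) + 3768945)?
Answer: 2530556/2537225 ≈ 0.99737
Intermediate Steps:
(-776275 + 3306831)/((-2138023 + 906303) + 3768945) = 2530556/(-1231720 + 3768945) = 2530556/2537225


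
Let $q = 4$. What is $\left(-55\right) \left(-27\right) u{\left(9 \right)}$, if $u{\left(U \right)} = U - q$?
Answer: $7425$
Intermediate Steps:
$u{\left(U \right)} = -4 + U$ ($u{\left(U \right)} = U - 4 = -4 + U$)
$\left(-55\right) \left(-27\right) u{\left(9 \right)} = \left(-55\right) \left(-27\right) \left(-4 + 9\right) = 1485 \cdot 5 = 7425$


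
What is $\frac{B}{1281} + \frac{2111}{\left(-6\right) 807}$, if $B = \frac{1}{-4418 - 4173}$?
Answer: $- \frac{7743903241}{17762184594} \approx -0.43598$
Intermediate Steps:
$B = - \frac{1}{8591}$ ($B = \frac{1}{-8591} = - \frac{1}{8591} \approx -0.0001164$)
$\frac{B}{1281} + \frac{2111}{\left(-6\right) 807} = - \frac{1}{8591 \cdot 1281} + \frac{2111}{\left(-6\right) 807} = \left(- \frac{1}{8591}\right) \frac{1}{1281} + \frac{2111}{-4842} = - \frac{1}{11005071} + 2111 \left(- \frac{1}{4842}\right) = - \frac{1}{11005071} - \frac{2111}{4842} = - \frac{7743903241}{17762184594}$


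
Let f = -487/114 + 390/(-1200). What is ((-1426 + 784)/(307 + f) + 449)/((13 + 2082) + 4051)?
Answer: 308112311/4237537934 ≈ 0.072710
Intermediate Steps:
f = -10481/2280 (f = -487*1/114 + 390*(-1/1200) = -487/114 - 13/40 = -10481/2280 ≈ -4.5969)
((-1426 + 784)/(307 + f) + 449)/((13 + 2082) + 4051) = ((-1426 + 784)/(307 - 10481/2280) + 449)/((13 + 2082) + 4051) = (-642/689479/2280 + 449)/(2095 + 4051) = (-642*2280/689479 + 449)/6146 = (-1463760/689479 + 449)*(1/6146) = (308112311/689479)*(1/6146) = 308112311/4237537934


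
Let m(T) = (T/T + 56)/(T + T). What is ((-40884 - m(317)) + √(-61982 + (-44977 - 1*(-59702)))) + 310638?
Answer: 171023979/634 + I*√47257 ≈ 2.6975e+5 + 217.39*I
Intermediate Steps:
m(T) = 57/(2*T) (m(T) = (1 + 56)/((2*T)) = 57*(1/(2*T)) = 57/(2*T))
((-40884 - m(317)) + √(-61982 + (-44977 - 1*(-59702)))) + 310638 = ((-40884 - 57/(2*317)) + √(-61982 + (-44977 - 1*(-59702)))) + 310638 = ((-40884 - 57/(2*317)) + √(-61982 + (-44977 + 59702))) + 310638 = ((-40884 - 1*57/634) + √(-61982 + 14725)) + 310638 = ((-40884 - 57/634) + √(-47257)) + 310638 = (-25920513/634 + I*√47257) + 310638 = 171023979/634 + I*√47257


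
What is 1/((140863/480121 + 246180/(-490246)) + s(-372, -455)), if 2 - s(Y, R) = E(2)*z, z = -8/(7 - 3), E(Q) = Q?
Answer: 117688699883/681562866557 ≈ 0.17267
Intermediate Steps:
z = -2 (z = -8/4 = (1/4)*(-8) = -2)
s(Y, R) = 6 (s(Y, R) = 2 - 2*(-2) = 2 - 1*(-4) = 2 + 4 = 6)
1/((140863/480121 + 246180/(-490246)) + s(-372, -455)) = 1/((140863/480121 + 246180/(-490246)) + 6) = 1/((140863*(1/480121) + 246180*(-1/490246)) + 6) = 1/((140863/480121 - 123090/245123) + 6) = 1/(-24569332741/117688699883 + 6) = 1/(681562866557/117688699883) = 117688699883/681562866557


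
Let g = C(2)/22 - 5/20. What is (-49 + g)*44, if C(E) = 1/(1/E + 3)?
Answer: -15165/7 ≈ -2166.4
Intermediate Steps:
C(E) = 1/(3 + 1/E) (C(E) = 1/(1/E + 3) = 1/(3 + 1/E))
g = -73/308 (g = (2/(1 + 3*2))/22 - 5/20 = (2/(1 + 6))*(1/22) - 5*1/20 = (2/7)*(1/22) - 1/4 = 1/77 - 1/4 = -73/308 ≈ -0.23701)
(-49 + g)*44 = (-49 - 73/308)*44 = -15165/308*44 = -15165/7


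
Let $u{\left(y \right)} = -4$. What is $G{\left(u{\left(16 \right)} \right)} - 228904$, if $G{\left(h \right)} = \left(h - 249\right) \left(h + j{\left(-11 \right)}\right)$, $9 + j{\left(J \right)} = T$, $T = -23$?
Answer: $-219796$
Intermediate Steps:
$j{\left(J \right)} = -32$ ($j{\left(J \right)} = -9 - 23 = -32$)
$G{\left(h \right)} = \left(-249 + h\right) \left(-32 + h\right)$ ($G{\left(h \right)} = \left(h - 249\right) \left(h - 32\right) = \left(-249 + h\right) \left(-32 + h\right)$)
$G{\left(u{\left(16 \right)} \right)} - 228904 = \left(7968 + \left(-4\right)^{2} - -1124\right) - 228904 = \left(7968 + 16 + 1124\right) - 228904 = 9108 - 228904 = -219796$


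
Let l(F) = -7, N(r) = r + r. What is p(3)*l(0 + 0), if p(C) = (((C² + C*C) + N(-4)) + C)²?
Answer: -1183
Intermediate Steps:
N(r) = 2*r
p(C) = (-8 + C + 2*C²)² (p(C) = (((C² + C*C) + 2*(-4)) + C)² = (((C² + C²) - 8) + C)² = ((2*C² - 8) + C)² = ((-8 + 2*C²) + C)² = (-8 + C + 2*C²)²)
p(3)*l(0 + 0) = (-8 + 3 + 2*3²)²*(-7) = (-8 + 3 + 2*9)²*(-7) = (-8 + 3 + 18)²*(-7) = 13²*(-7) = 169*(-7) = -1183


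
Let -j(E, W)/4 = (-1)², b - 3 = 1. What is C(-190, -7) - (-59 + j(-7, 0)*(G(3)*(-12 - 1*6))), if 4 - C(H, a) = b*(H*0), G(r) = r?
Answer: -153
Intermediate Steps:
b = 4 (b = 3 + 1 = 4)
j(E, W) = -4 (j(E, W) = -4*(-1)² = -4*1 = -4)
C(H, a) = 4 (C(H, a) = 4 - 4*H*0 = 4 - 4*0 = 4 - 1*0 = 4 + 0 = 4)
C(-190, -7) - (-59 + j(-7, 0)*(G(3)*(-12 - 1*6))) = 4 - (-59 - 12*(-12 - 1*6)) = 4 - (-59 - 12*(-12 - 6)) = 4 - (-59 - 12*(-18)) = 4 - (-59 - 4*(-54)) = 4 - (-59 + 216) = 4 - 1*157 = 4 - 157 = -153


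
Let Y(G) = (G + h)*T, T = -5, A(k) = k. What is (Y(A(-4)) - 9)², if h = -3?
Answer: 676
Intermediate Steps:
Y(G) = 15 - 5*G (Y(G) = (G - 3)*(-5) = (-3 + G)*(-5) = 15 - 5*G)
(Y(A(-4)) - 9)² = ((15 - 5*(-4)) - 9)² = ((15 + 20) - 9)² = (35 - 9)² = 26² = 676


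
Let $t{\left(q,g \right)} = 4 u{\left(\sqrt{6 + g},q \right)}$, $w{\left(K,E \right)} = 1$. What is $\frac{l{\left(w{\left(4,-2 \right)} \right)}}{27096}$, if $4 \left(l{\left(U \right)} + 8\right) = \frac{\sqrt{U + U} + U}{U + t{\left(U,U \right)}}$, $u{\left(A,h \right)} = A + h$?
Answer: $- \frac{2789}{9429408} - \frac{5 \sqrt{2}}{9429408} + \frac{\sqrt{7}}{2357352} + \frac{\sqrt{14}}{2357352} \approx -0.00029382$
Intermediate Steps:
$t{\left(q,g \right)} = 4 q + 4 \sqrt{6 + g}$ ($t{\left(q,g \right)} = 4 \left(\sqrt{6 + g} + q\right) = 4 \left(q + \sqrt{6 + g}\right) = 4 q + 4 \sqrt{6 + g}$)
$l{\left(U \right)} = -8 + \frac{U + \sqrt{2} \sqrt{U}}{4 \left(4 \sqrt{6 + U} + 5 U\right)}$ ($l{\left(U \right)} = -8 + \frac{\left(\sqrt{U + U} + U\right) \frac{1}{U + \left(4 U + 4 \sqrt{6 + U}\right)}}{4} = -8 + \frac{\left(\sqrt{2 U} + U\right) \frac{1}{4 \sqrt{6 + U} + 5 U}}{4} = -8 + \frac{\left(\sqrt{2} \sqrt{U} + U\right) \frac{1}{4 \sqrt{6 + U} + 5 U}}{4} = -8 + \frac{\left(U + \sqrt{2} \sqrt{U}\right) \frac{1}{4 \sqrt{6 + U} + 5 U}}{4} = -8 + \frac{\frac{1}{4 \sqrt{6 + U} + 5 U} \left(U + \sqrt{2} \sqrt{U}\right)}{4} = -8 + \frac{U + \sqrt{2} \sqrt{U}}{4 \left(4 \sqrt{6 + U} + 5 U\right)}$)
$\frac{l{\left(w{\left(4,-2 \right)} \right)}}{27096} = \frac{\frac{1}{4} \frac{1}{4 \sqrt{6 + 1} + 5 \cdot 1} \left(\left(-159\right) 1 - 128 \sqrt{6 + 1} + \sqrt{2} \sqrt{1}\right)}{27096} = \frac{-159 - 128 \sqrt{7} + \sqrt{2} \cdot 1}{4 \left(4 \sqrt{7} + 5\right)} \frac{1}{27096} = \frac{-159 - 128 \sqrt{7} + \sqrt{2}}{4 \left(5 + 4 \sqrt{7}\right)} \frac{1}{27096} = \frac{-159 + \sqrt{2} - 128 \sqrt{7}}{4 \left(5 + 4 \sqrt{7}\right)} \frac{1}{27096} = \frac{-159 + \sqrt{2} - 128 \sqrt{7}}{108384 \left(5 + 4 \sqrt{7}\right)}$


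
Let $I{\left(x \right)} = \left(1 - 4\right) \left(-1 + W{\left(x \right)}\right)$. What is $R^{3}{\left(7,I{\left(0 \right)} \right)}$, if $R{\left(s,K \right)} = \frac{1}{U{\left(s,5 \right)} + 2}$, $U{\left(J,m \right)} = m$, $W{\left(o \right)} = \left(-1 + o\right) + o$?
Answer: $\frac{1}{343} \approx 0.0029155$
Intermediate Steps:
$W{\left(o \right)} = -1 + 2 o$
$I{\left(x \right)} = 6 - 6 x$ ($I{\left(x \right)} = \left(1 - 4\right) \left(-1 + \left(-1 + 2 x\right)\right) = - 3 \left(-2 + 2 x\right) = 6 - 6 x$)
$R{\left(s,K \right)} = \frac{1}{7}$ ($R{\left(s,K \right)} = \frac{1}{5 + 2} = \frac{1}{7}$)
$R^{3}{\left(7,I{\left(0 \right)} \right)} = \left(\frac{1}{7}\right)^{3} = \frac{1}{343}$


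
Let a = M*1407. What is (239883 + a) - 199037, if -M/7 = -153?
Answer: 1547743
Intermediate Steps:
M = 1071 (M = -7*(-153) = 1071)
a = 1506897 (a = 1071*1407 = 1506897)
(239883 + a) - 199037 = (239883 + 1506897) - 199037 = 1746780 - 199037 = 1547743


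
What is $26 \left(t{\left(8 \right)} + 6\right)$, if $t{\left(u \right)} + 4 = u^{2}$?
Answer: $1716$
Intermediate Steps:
$t{\left(u \right)} = -4 + u^{2}$
$26 \left(t{\left(8 \right)} + 6\right) = 26 \left(\left(-4 + 8^{2}\right) + 6\right) = 26 \left(\left(-4 + 64\right) + 6\right) = 26 \left(60 + 6\right) = 26 \cdot 66 = 1716$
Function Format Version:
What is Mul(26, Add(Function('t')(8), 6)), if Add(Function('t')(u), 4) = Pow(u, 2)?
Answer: 1716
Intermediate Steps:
Function('t')(u) = Add(-4, Pow(u, 2))
Mul(26, Add(Function('t')(8), 6)) = Mul(26, Add(Add(-4, Pow(8, 2)), 6)) = Mul(26, Add(Add(-4, 64), 6)) = Mul(26, Add(60, 6)) = Mul(26, 66) = 1716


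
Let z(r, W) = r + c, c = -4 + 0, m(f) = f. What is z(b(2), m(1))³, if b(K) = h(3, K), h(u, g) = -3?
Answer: -343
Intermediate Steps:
b(K) = -3
c = -4
z(r, W) = -4 + r (z(r, W) = r - 4 = -4 + r)
z(b(2), m(1))³ = (-4 - 3)³ = (-7)³ = -343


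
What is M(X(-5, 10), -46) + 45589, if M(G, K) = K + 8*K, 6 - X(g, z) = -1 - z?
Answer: 45175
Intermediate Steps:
X(g, z) = 7 + z (X(g, z) = 6 - (-1 - z) = 6 + (1 + z) = 7 + z)
M(G, K) = 9*K
M(X(-5, 10), -46) + 45589 = 9*(-46) + 45589 = -414 + 45589 = 45175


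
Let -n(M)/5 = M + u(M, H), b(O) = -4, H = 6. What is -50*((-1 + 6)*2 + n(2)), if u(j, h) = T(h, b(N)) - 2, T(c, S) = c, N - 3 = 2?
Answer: 1000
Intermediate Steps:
N = 5 (N = 3 + 2 = 5)
u(j, h) = -2 + h (u(j, h) = h - 2 = -2 + h)
n(M) = -20 - 5*M (n(M) = -5*(M + (-2 + 6)) = -5*(M + 4) = -5*(4 + M) = -20 - 5*M)
-50*((-1 + 6)*2 + n(2)) = -50*((-1 + 6)*2 + (-20 - 5*2)) = -50*(5*2 + (-20 - 10)) = -50*(10 - 30) = -50*(-20) = 1000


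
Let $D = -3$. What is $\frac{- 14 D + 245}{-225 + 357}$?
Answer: $\frac{287}{132} \approx 2.1742$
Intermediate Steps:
$\frac{- 14 D + 245}{-225 + 357} = \frac{\left(-14\right) \left(-3\right) + 245}{-225 + 357} = \frac{42 + 245}{132} = 287 \cdot \frac{1}{132} = \frac{287}{132}$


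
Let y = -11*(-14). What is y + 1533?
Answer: 1687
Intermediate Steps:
y = 154
y + 1533 = 154 + 1533 = 1687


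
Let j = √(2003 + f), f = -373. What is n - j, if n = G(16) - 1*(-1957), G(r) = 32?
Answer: 1989 - √1630 ≈ 1948.6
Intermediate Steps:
j = √1630 (j = √(2003 - 373) = √1630 ≈ 40.373)
n = 1989 (n = 32 - 1*(-1957) = 32 + 1957 = 1989)
n - j = 1989 - √1630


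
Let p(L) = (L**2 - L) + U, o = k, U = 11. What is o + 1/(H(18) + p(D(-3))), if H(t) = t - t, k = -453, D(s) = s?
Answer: -10418/23 ≈ -452.96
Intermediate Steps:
H(t) = 0
o = -453
p(L) = 11 + L**2 - L (p(L) = (L**2 - L) + 11 = 11 + L**2 - L)
o + 1/(H(18) + p(D(-3))) = -453 + 1/(0 + (11 + (-3)**2 - 1*(-3))) = -453 + 1/(0 + (11 + 9 + 3)) = -453 + 1/(0 + 23) = -453 + 1/23 = -10418/23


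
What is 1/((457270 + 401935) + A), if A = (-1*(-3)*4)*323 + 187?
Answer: 1/863268 ≈ 1.1584e-6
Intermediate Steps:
A = 4063 (A = (3*4)*323 + 187 = 12*323 + 187 = 3876 + 187 = 4063)
1/((457270 + 401935) + A) = 1/((457270 + 401935) + 4063) = 1/(859205 + 4063) = 1/863268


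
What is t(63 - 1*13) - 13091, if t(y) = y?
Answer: -13041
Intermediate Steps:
t(63 - 1*13) - 13091 = (63 - 1*13) - 13091 = (63 - 13) - 13091 = 50 - 13091 = -13041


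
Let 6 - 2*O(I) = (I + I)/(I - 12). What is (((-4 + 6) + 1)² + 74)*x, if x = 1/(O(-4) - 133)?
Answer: -332/521 ≈ -0.63724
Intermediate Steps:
O(I) = 3 - I/(-12 + I) (O(I) = 3 - (I + I)/(2*(I - 12)) = 3 - 2*I/(2*(-12 + I)) = 3 - I/(-12 + I))
x = -4/521 (x = 1/(2*(-18 - 4)/(-12 - 4) - 133) = 1/(2*(-22)/(-16) - 133) = 1/(2*(-1/16)*(-22) - 133) = 1/(11/4 - 133) = 1/(-521/4) = -4/521 ≈ -0.0076775)
(((-4 + 6) + 1)² + 74)*x = (((-4 + 6) + 1)² + 74)*(-4/521) = ((2 + 1)² + 74)*(-4/521) = (3² + 74)*(-4/521) = (9 + 74)*(-4/521) = 83*(-4/521) = -332/521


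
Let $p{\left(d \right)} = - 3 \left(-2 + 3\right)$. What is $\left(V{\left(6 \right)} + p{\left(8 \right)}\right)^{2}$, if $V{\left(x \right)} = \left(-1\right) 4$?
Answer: $49$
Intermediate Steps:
$V{\left(x \right)} = -4$
$p{\left(d \right)} = -3$ ($p{\left(d \right)} = \left(-3\right) 1 = -3$)
$\left(V{\left(6 \right)} + p{\left(8 \right)}\right)^{2} = \left(-4 - 3\right)^{2} = \left(-7\right)^{2} = 49$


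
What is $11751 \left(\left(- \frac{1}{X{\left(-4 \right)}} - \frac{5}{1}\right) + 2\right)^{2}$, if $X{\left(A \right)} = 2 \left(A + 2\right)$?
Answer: $\frac{1421871}{16} \approx 88867.0$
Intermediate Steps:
$X{\left(A \right)} = 4 + 2 A$ ($X{\left(A \right)} = 2 \left(2 + A\right) = 4 + 2 A$)
$11751 \left(\left(- \frac{1}{X{\left(-4 \right)}} - \frac{5}{1}\right) + 2\right)^{2} = 11751 \left(\left(- \frac{1}{4 + 2 \left(-4\right)} - \frac{5}{1}\right) + 2\right)^{2} = 11751 \left(\left(- \frac{1}{4 - 8} - 5\right) + 2\right)^{2} = 11751 \left(\left(- \frac{1}{-4} - 5\right) + 2\right)^{2} = 11751 \left(\left(\left(-1\right) \left(- \frac{1}{4}\right) - 5\right) + 2\right)^{2} = 11751 \left(\left(\frac{1}{4} - 5\right) + 2\right)^{2} = 11751 \left(- \frac{19}{4} + 2\right)^{2} = 11751 \left(- \frac{11}{4}\right)^{2} = 11751 \cdot \frac{121}{16} = \frac{1421871}{16}$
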